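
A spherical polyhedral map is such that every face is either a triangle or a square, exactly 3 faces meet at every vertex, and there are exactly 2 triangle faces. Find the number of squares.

3

Let x be the number of squares; then F = 2 + x.
Edge–face incidences: 2E = 3·2 + 4·x = 6 + 4x.
Every vertex has degree 3, so 3V = 2E.
Euler: V − E + F = 2 ⇒ (2E)/3 − E + (2 + x) = 2.
Multiply by 6: 2·(2E) − 3·(2E) + 6·(2 + x) = 12, i.e. 12 + 6x − (6 + 4x) = 12.
Collecting terms: 2x + 6 = 12, so 2x = 6, so x = 3.
Then 2E = 6 + 4·3 = 18, so E = 9, V = 2E/3 = 6, F = 2 + 3 = 5.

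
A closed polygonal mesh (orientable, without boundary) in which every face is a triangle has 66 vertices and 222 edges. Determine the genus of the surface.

5

Every face is a triangle and each edge borders two faces, so 3F = 2·222, giving F = 148.
χ = V − E + F = 66 − 222 + 148 = -8.
For a closed orientable surface χ = 2 − 2g, so g = (2 − (-8))/2 = 5.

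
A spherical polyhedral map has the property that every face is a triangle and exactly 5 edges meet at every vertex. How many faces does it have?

Each face has 3 edges and each edge borders two faces, so 2E = 3F.
Each vertex has degree 5, so 5V = 2E and hence V = 3F/5.
Euler: V − E + F = 2 ⇒ (3F/5) − (3F/2) + F = 2.
Multiply by 10: (6 − 15 + 10)F = 20, i.e. 1F = 20.
So F = 20, E = 3·20/2 = 30, V = 3·20/5 = 12.

20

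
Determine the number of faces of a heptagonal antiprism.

An antiprism on an n-gon has two n-gon caps and 2n triangles: V = 2·7 = 14, E = 4·7 = 28, F = 2·7 + 2 = 16.
Check: V − E + F = 14 − 28 + 16 = 2.

16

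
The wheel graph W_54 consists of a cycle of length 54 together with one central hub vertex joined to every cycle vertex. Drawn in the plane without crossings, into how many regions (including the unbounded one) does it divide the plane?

W_54 has V = 54 + 1 = 55 vertices and E = 2·54 = 108 edges.
By Euler's formula F = 2 − V + E = 2 − 55 + 108 = 55.

55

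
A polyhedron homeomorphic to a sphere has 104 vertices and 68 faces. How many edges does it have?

Here V − E + F = 2.
E = V + F − (2) = 104 + 68 − (2) = 170.

170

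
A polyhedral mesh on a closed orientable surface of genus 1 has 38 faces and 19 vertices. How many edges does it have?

For a closed orientable surface of genus 1, χ = 2 − 2·1 = 0.
E = V + F − (0) = 19 + 38 − (0) = 57.

57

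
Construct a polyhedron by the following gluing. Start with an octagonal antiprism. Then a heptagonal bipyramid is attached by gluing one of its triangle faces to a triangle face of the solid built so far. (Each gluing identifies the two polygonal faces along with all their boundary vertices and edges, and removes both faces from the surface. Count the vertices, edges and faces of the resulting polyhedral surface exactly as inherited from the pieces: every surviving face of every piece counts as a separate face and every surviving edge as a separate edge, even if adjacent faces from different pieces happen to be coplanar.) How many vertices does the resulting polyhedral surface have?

An octagonal antiprism: V=16, E=32, F=18.
Attach a heptagonal bipyramid (V=9, E=21, F=14) along a 3-gon: merge 3 vertices and 3 edges, delete both glued faces → V=22, E=50, F=30.
Check: V − E + F = 22 − 50 + 30 = 2.

22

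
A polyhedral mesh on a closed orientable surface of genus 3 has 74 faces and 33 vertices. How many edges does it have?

111

For a closed orientable surface of genus 3, χ = 2 − 2·3 = -4.
E = V + F − (-4) = 33 + 74 − (-4) = 111.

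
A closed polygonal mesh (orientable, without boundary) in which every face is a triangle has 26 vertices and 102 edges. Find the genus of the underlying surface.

Every face is a triangle and each edge borders two faces, so 3F = 2·102, giving F = 68.
χ = V − E + F = 26 − 102 + 68 = -8.
For a closed orientable surface χ = 2 − 2g, so g = (2 − (-8))/2 = 5.

5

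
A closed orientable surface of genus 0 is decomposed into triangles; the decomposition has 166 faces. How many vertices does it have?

χ = 2 − 2·0 = 2, and every face is a triangle so 3F = 2E.
E = 3·166/2 = 249. Then V = 2 + E − F = 2 + 249 − 166 = 85.

85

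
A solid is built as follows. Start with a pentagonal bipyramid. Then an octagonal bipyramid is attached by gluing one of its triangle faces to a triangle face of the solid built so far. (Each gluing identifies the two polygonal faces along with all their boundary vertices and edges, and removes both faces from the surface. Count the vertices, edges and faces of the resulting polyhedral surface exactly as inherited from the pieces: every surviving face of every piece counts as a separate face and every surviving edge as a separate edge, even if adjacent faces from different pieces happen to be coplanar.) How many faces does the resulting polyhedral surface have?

A pentagonal bipyramid: V=7, E=15, F=10.
Attach an octagonal bipyramid (V=10, E=24, F=16) along a 3-gon: merge 3 vertices and 3 edges, delete both glued faces → V=14, E=36, F=24.
Check: V − E + F = 14 − 36 + 24 = 2.

24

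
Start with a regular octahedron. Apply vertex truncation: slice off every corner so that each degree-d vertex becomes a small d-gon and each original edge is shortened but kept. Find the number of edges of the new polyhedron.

The base solid has V = 6, E = 12, F = 8.
Truncation replaces each original edge-end by a new vertex, so V′ = 2E = 24.
Each original edge survives, and each old vertex of degree d contributes d new edges; summing degrees gives Σd = 2E, so E′ = E + 2E = 3E = 36.
Each original face survives and each original vertex becomes one new face: F′ = F + V = 14.

36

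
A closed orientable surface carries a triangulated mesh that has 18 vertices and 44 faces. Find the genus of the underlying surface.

Every face is a triangle, so 2E = 3·44 = 132, giving E = 66.
χ = V − E + F = 18 − 66 + 44 = -4.
For a closed orientable surface χ = 2 − 2g, so g = (2 − (-4))/2 = 3.

3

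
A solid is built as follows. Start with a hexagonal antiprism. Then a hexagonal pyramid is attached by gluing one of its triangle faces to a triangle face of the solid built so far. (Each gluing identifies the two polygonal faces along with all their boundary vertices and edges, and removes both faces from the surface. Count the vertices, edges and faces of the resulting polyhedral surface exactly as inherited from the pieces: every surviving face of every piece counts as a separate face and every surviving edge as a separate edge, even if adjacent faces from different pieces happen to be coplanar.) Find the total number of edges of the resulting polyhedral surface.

33

A hexagonal antiprism: V=12, E=24, F=14.
Attach a hexagonal pyramid (V=7, E=12, F=7) along a 3-gon: merge 3 vertices and 3 edges, delete both glued faces → V=16, E=33, F=19.
Check: V − E + F = 16 − 33 + 19 = 2.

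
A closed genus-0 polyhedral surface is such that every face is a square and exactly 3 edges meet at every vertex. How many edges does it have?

Each face has 4 edges and each edge borders two faces, so 2E = 4F.
Each vertex has degree 3, so 3V = 2E and hence V = 4F/3.
Euler: V − E + F = 2 ⇒ (4F/3) − (4F/2) + F = 2.
Multiply by 6: (8 − 12 + 6)F = 12, i.e. 2F = 12.
So F = 6, E = 4·6/2 = 12, V = 4·6/3 = 8.

12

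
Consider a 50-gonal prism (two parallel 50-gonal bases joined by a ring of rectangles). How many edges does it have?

150

A prism on an n-gon has two n-gon bases and n rectangular sides: V = 2·50 = 100, E = 3·50 = 150, F = 50 + 2 = 52.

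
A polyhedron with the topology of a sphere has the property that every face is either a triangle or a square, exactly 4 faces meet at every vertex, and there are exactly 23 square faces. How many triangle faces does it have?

Let x be the number of triangles; then F = 23 + x.
Edge–face incidences: 2E = 4·23 + 3·x = 92 + 3x.
Every vertex has degree 4, so 4V = 2E.
Euler: V − E + F = 2 ⇒ (2E)/4 − E + (23 + x) = 2.
Multiply by 8: 2·(2E) − 4·(2E) + 8·(23 + x) = 16, i.e. 184 + 8x − 2·(92 + 3x) = 16.
Collecting terms: 2x = 16, so x = 8.
Then 2E = 92 + 3·8 = 116, so E = 58, V = 2E/4 = 29, F = 23 + 8 = 31.

8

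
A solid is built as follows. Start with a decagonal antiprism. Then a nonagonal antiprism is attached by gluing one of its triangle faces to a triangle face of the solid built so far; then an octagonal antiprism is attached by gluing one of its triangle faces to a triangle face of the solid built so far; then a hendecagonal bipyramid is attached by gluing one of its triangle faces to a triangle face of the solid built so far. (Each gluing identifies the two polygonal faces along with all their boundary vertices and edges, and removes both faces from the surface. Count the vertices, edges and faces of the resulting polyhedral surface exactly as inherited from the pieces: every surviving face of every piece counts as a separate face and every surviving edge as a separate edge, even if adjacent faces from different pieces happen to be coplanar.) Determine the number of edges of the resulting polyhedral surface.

A decagonal antiprism: V=20, E=40, F=22.
Attach a nonagonal antiprism (V=18, E=36, F=20) along a 3-gon: merge 3 vertices and 3 edges, delete both glued faces → V=35, E=73, F=40.
Attach an octagonal antiprism (V=16, E=32, F=18) along a 3-gon: merge 3 vertices and 3 edges, delete both glued faces → V=48, E=102, F=56.
Attach a hendecagonal bipyramid (V=13, E=33, F=22) along a 3-gon: merge 3 vertices and 3 edges, delete both glued faces → V=58, E=132, F=76.
Check: V − E + F = 58 − 132 + 76 = 2.

132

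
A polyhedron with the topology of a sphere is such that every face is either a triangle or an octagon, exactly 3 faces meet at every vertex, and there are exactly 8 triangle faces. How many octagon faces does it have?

Let x be the number of octagons; then F = 8 + x.
Edge–face incidences: 2E = 3·8 + 8·x = 24 + 8x.
Every vertex has degree 3, so 3V = 2E.
Euler: V − E + F = 2 ⇒ (2E)/3 − E + (8 + x) = 2.
Multiply by 6: 2·(2E) − 3·(2E) + 6·(8 + x) = 12, i.e. 48 + 6x − (24 + 8x) = 12.
Collecting terms: −2x + 24 = 12, so −2x = −12, so x = 6.
Then 2E = 24 + 8·6 = 72, so E = 36, V = 2E/3 = 24, F = 8 + 6 = 14.

6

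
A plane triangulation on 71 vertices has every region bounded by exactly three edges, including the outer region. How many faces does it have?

138

In a plane triangulation 3F = 2E and V − E + F = 2, so F = 2V − 4 = 2·71 − 4 = 138.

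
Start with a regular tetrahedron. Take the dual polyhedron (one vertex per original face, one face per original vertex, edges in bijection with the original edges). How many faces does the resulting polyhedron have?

The base solid has V = 4, E = 6, F = 4.
The dual swaps V and F and preserves E: V′ = F = 4, E′ = E = 6, F′ = V = 4.

4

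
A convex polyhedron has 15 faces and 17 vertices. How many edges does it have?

Here V − E + F = 2.
E = V + F − (2) = 17 + 15 − (2) = 30.

30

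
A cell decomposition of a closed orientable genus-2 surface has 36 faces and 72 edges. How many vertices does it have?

For a closed orientable surface of genus 2, χ = 2 − 2·2 = -2.
V = -2 + E − F = -2 + 72 − 36 = 34.

34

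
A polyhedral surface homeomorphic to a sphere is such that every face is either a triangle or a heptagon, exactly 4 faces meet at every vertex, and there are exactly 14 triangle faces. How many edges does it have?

28

Let x be the number of heptagons; then F = 14 + x.
Edge–face incidences: 2E = 3·14 + 7·x = 42 + 7x.
Every vertex has degree 4, so 4V = 2E.
Euler: V − E + F = 2 ⇒ (2E)/4 − E + (14 + x) = 2.
Multiply by 8: 2·(2E) − 4·(2E) + 8·(14 + x) = 16, i.e. 112 + 8x − 2·(42 + 7x) = 16.
Collecting terms: −6x + 28 = 16, so −6x = −12, so x = 2.
Then 2E = 42 + 7·2 = 56, so E = 28, V = 2E/4 = 14, F = 14 + 2 = 16.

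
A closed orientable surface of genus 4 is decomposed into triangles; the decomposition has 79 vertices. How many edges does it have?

255

χ = 2 − 2·4 = -6, and every face is a triangle so 3F = 2E.
V − E + F = -6 with E = 3F/2 gives 79 − (3/2 − 1)·F = -6, so F = 170 and E = 255.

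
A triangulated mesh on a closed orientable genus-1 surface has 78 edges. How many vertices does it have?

26

χ = 2 − 2·1 = 0, and every face is a triangle so 3F = 2E.
F = 2E/3 = 52. Then V = 0 + E − F = 0 + 78 − 52 = 26.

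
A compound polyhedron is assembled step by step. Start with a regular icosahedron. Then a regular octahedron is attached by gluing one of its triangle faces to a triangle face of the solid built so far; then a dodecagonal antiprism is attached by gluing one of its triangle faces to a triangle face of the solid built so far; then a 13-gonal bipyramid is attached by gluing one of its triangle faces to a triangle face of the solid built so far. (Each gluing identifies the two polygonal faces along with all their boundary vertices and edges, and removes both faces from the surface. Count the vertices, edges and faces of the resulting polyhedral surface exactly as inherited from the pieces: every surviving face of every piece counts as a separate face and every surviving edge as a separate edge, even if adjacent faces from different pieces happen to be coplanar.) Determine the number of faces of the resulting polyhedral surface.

A regular icosahedron: V=12, E=30, F=20.
Attach a regular octahedron (V=6, E=12, F=8) along a 3-gon: merge 3 vertices and 3 edges, delete both glued faces → V=15, E=39, F=26.
Attach a dodecagonal antiprism (V=24, E=48, F=26) along a 3-gon: merge 3 vertices and 3 edges, delete both glued faces → V=36, E=84, F=50.
Attach a 13-gonal bipyramid (V=15, E=39, F=26) along a 3-gon: merge 3 vertices and 3 edges, delete both glued faces → V=48, E=120, F=74.
Check: V − E + F = 48 − 120 + 74 = 2.

74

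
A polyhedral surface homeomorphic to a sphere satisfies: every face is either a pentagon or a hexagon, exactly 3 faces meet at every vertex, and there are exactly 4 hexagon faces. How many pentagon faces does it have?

12

Let x be the number of pentagons; then F = 4 + x.
Edge–face incidences: 2E = 6·4 + 5·x = 24 + 5x.
Every vertex has degree 3, so 3V = 2E.
Euler: V − E + F = 2 ⇒ (2E)/3 − E + (4 + x) = 2.
Multiply by 6: 2·(2E) − 3·(2E) + 6·(4 + x) = 12, i.e. 24 + 6x − (24 + 5x) = 12.
Collecting terms: x = 12.
Then 2E = 24 + 5·12 = 84, so E = 42, V = 2E/3 = 28, F = 4 + 12 = 16.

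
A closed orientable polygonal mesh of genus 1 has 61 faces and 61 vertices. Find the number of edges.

For a closed orientable surface of genus 1, χ = 2 − 2·1 = 0.
E = V + F − (0) = 61 + 61 − (0) = 122.

122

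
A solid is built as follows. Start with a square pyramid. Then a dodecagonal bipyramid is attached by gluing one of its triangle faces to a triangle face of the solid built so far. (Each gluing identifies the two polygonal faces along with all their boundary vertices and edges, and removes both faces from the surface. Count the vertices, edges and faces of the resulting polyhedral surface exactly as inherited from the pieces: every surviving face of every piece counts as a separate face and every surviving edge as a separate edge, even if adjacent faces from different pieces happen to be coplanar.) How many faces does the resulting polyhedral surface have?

A square pyramid: V=5, E=8, F=5.
Attach a dodecagonal bipyramid (V=14, E=36, F=24) along a 3-gon: merge 3 vertices and 3 edges, delete both glued faces → V=16, E=41, F=27.
Check: V − E + F = 16 − 41 + 27 = 2.

27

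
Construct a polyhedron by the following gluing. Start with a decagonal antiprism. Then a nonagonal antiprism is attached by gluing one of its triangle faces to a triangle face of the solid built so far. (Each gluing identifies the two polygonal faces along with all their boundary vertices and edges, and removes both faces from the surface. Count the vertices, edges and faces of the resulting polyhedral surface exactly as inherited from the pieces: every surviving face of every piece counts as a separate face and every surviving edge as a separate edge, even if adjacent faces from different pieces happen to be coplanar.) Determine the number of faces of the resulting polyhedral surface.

40

A decagonal antiprism: V=20, E=40, F=22.
Attach a nonagonal antiprism (V=18, E=36, F=20) along a 3-gon: merge 3 vertices and 3 edges, delete both glued faces → V=35, E=73, F=40.
Check: V − E + F = 35 − 73 + 40 = 2.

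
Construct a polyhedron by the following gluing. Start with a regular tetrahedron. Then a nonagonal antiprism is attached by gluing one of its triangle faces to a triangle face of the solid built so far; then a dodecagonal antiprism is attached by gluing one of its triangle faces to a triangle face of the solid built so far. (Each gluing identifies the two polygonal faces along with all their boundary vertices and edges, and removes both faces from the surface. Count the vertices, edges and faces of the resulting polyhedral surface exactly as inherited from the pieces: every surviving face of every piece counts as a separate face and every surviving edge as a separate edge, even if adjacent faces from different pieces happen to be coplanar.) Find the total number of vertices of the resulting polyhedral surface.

A regular tetrahedron: V=4, E=6, F=4.
Attach a nonagonal antiprism (V=18, E=36, F=20) along a 3-gon: merge 3 vertices and 3 edges, delete both glued faces → V=19, E=39, F=22.
Attach a dodecagonal antiprism (V=24, E=48, F=26) along a 3-gon: merge 3 vertices and 3 edges, delete both glued faces → V=40, E=84, F=46.
Check: V − E + F = 40 − 84 + 46 = 2.

40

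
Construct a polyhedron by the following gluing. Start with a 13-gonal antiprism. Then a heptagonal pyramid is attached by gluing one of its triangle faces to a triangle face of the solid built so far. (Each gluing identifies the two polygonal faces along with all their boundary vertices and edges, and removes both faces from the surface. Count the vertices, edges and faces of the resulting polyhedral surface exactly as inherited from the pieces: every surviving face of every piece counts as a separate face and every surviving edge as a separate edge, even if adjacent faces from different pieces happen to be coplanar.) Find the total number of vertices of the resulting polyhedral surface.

31

A 13-gonal antiprism: V=26, E=52, F=28.
Attach a heptagonal pyramid (V=8, E=14, F=8) along a 3-gon: merge 3 vertices and 3 edges, delete both glued faces → V=31, E=63, F=34.
Check: V − E + F = 31 − 63 + 34 = 2.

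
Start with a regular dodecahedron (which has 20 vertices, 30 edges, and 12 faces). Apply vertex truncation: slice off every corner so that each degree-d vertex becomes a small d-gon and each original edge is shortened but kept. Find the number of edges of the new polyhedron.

90

Truncation replaces each original edge-end by a new vertex, so V′ = 2E = 60.
Each original edge survives, and each old vertex of degree d contributes d new edges; summing degrees gives Σd = 2E, so E′ = E + 2E = 3E = 90.
Each original face survives and each original vertex becomes one new face: F′ = F + V = 32.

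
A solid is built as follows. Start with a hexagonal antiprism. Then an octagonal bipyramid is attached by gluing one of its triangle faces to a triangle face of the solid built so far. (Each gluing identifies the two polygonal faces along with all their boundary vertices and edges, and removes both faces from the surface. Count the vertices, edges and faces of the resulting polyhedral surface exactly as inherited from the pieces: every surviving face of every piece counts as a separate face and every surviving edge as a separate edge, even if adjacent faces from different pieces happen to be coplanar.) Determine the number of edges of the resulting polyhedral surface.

45

A hexagonal antiprism: V=12, E=24, F=14.
Attach an octagonal bipyramid (V=10, E=24, F=16) along a 3-gon: merge 3 vertices and 3 edges, delete both glued faces → V=19, E=45, F=28.
Check: V − E + F = 19 − 45 + 28 = 2.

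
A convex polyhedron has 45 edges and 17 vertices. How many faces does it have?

Here V − E + F = 2.
F = 2 − V + E = 2 − 17 + 45 = 30.

30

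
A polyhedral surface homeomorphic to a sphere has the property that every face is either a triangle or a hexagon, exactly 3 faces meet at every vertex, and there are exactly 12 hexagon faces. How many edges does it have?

42

Let x be the number of triangles; then F = 12 + x.
Edge–face incidences: 2E = 6·12 + 3·x = 72 + 3x.
Every vertex has degree 3, so 3V = 2E.
Euler: V − E + F = 2 ⇒ (2E)/3 − E + (12 + x) = 2.
Multiply by 6: 2·(2E) − 3·(2E) + 6·(12 + x) = 12, i.e. 72 + 6x − (72 + 3x) = 12.
Collecting terms: 3x = 12, so x = 4.
Then 2E = 72 + 3·4 = 84, so E = 42, V = 2E/3 = 28, F = 12 + 4 = 16.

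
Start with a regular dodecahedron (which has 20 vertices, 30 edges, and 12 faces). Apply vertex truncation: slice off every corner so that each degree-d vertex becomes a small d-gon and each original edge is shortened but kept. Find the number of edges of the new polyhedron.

90

Truncation replaces each original edge-end by a new vertex, so V′ = 2E = 60.
Each original edge survives, and each old vertex of degree d contributes d new edges; summing degrees gives Σd = 2E, so E′ = E + 2E = 3E = 90.
Each original face survives and each original vertex becomes one new face: F′ = F + V = 32.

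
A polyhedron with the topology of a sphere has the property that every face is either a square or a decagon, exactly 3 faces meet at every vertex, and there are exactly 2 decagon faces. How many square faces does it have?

10

Let x be the number of squares; then F = 2 + x.
Edge–face incidences: 2E = 10·2 + 4·x = 20 + 4x.
Every vertex has degree 3, so 3V = 2E.
Euler: V − E + F = 2 ⇒ (2E)/3 − E + (2 + x) = 2.
Multiply by 6: 2·(2E) − 3·(2E) + 6·(2 + x) = 12, i.e. 12 + 6x − (20 + 4x) = 12.
Collecting terms: 2x − 8 = 12, so 2x = 20, so x = 10.
Then 2E = 20 + 4·10 = 60, so E = 30, V = 2E/3 = 20, F = 2 + 10 = 12.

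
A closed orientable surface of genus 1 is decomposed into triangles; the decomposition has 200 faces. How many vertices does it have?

100

χ = 2 − 2·1 = 0, and every face is a triangle so 3F = 2E.
E = 3·200/2 = 300. Then V = 0 + E − F = 0 + 300 − 200 = 100.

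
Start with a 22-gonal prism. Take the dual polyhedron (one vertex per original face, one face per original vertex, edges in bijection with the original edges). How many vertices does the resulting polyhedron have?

The base solid has V = 44, E = 66, F = 24.
The dual swaps V and F and preserves E: V′ = F = 24, E′ = E = 66, F′ = V = 44.

24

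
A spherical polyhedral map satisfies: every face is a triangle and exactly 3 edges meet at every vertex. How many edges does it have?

Each face has 3 edges and each edge borders two faces, so 2E = 3F.
Each vertex has degree 3, so 3V = 2E and hence V = 3F/3.
Euler: V − E + F = 2 ⇒ (3F/3) − (3F/2) + F = 2.
Multiply by 6: (6 − 9 + 6)F = 12, i.e. 3F = 12.
So F = 4, E = 3·4/2 = 6, V = 3·4/3 = 4.

6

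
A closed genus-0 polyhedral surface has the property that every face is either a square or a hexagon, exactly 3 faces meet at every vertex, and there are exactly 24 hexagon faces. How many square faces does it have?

Let x be the number of squares; then F = 24 + x.
Edge–face incidences: 2E = 6·24 + 4·x = 144 + 4x.
Every vertex has degree 3, so 3V = 2E.
Euler: V − E + F = 2 ⇒ (2E)/3 − E + (24 + x) = 2.
Multiply by 6: 2·(2E) − 3·(2E) + 6·(24 + x) = 12, i.e. 144 + 6x − (144 + 4x) = 12.
Collecting terms: 2x = 12, so x = 6.
Then 2E = 144 + 4·6 = 168, so E = 84, V = 2E/3 = 56, F = 24 + 6 = 30.

6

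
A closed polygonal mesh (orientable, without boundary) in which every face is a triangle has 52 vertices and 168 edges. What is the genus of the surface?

Every face is a triangle and each edge borders two faces, so 3F = 2·168, giving F = 112.
χ = V − E + F = 52 − 168 + 112 = -4.
For a closed orientable surface χ = 2 − 2g, so g = (2 − (-4))/2 = 3.

3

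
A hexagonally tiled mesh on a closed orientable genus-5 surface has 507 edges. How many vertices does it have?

330

χ = 2 − 2·5 = -8, and every face is a hexagon so 6F = 2E.
F = 2E/6 = 169. Then V = -8 + E − F = -8 + 507 − 169 = 330.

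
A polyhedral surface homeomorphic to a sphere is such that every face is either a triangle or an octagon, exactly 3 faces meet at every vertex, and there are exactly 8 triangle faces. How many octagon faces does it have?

6

Let x be the number of octagons; then F = 8 + x.
Edge–face incidences: 2E = 3·8 + 8·x = 24 + 8x.
Every vertex has degree 3, so 3V = 2E.
Euler: V − E + F = 2 ⇒ (2E)/3 − E + (8 + x) = 2.
Multiply by 6: 2·(2E) − 3·(2E) + 6·(8 + x) = 12, i.e. 48 + 6x − (24 + 8x) = 12.
Collecting terms: −2x + 24 = 12, so −2x = −12, so x = 6.
Then 2E = 24 + 8·6 = 72, so E = 36, V = 2E/3 = 24, F = 8 + 6 = 14.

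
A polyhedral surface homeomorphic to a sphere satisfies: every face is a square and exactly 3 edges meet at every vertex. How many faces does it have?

6

Each face has 4 edges and each edge borders two faces, so 2E = 4F.
Each vertex has degree 3, so 3V = 2E and hence V = 4F/3.
Euler: V − E + F = 2 ⇒ (4F/3) − (4F/2) + F = 2.
Multiply by 6: (8 − 12 + 6)F = 12, i.e. 2F = 12.
So F = 6, E = 4·6/2 = 12, V = 4·6/3 = 8.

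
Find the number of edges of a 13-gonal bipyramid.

39

A bipyramid over an n-gon has 2n triangular faces and n + 2 vertices: V = 13 + 2 = 15, E = 3·13 = 39, F = 2·13 = 26.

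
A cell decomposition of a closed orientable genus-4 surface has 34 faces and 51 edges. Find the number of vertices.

For a closed orientable surface of genus 4, χ = 2 − 2·4 = -6.
V = -6 + E − F = -6 + 51 − 34 = 11.

11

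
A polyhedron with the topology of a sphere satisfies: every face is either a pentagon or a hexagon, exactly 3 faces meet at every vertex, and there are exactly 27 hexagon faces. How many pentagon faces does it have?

Let x be the number of pentagons; then F = 27 + x.
Edge–face incidences: 2E = 6·27 + 5·x = 162 + 5x.
Every vertex has degree 3, so 3V = 2E.
Euler: V − E + F = 2 ⇒ (2E)/3 − E + (27 + x) = 2.
Multiply by 6: 2·(2E) − 3·(2E) + 6·(27 + x) = 12, i.e. 162 + 6x − (162 + 5x) = 12.
Collecting terms: x = 12.
Then 2E = 162 + 5·12 = 222, so E = 111, V = 2E/3 = 74, F = 27 + 12 = 39.

12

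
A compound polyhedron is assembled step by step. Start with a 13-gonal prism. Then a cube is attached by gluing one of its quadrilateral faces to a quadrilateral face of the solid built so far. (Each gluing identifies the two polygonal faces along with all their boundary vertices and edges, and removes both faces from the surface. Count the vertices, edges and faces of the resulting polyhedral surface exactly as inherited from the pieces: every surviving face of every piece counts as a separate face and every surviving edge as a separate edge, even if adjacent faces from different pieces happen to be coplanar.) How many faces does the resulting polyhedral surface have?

A 13-gonal prism: V=26, E=39, F=15.
Attach a cube (V=8, E=12, F=6) along a 4-gon: merge 4 vertices and 4 edges, delete both glued faces → V=30, E=47, F=19.
Check: V − E + F = 30 − 47 + 19 = 2.

19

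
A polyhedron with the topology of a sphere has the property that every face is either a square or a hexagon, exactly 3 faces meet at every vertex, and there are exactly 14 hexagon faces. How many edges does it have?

Let x be the number of squares; then F = 14 + x.
Edge–face incidences: 2E = 6·14 + 4·x = 84 + 4x.
Every vertex has degree 3, so 3V = 2E.
Euler: V − E + F = 2 ⇒ (2E)/3 − E + (14 + x) = 2.
Multiply by 6: 2·(2E) − 3·(2E) + 6·(14 + x) = 12, i.e. 84 + 6x − (84 + 4x) = 12.
Collecting terms: 2x = 12, so x = 6.
Then 2E = 84 + 4·6 = 108, so E = 54, V = 2E/3 = 36, F = 14 + 6 = 20.

54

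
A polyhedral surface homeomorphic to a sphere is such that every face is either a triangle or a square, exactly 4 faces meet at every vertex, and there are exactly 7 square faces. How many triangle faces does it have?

Let x be the number of triangles; then F = 7 + x.
Edge–face incidences: 2E = 4·7 + 3·x = 28 + 3x.
Every vertex has degree 4, so 4V = 2E.
Euler: V − E + F = 2 ⇒ (2E)/4 − E + (7 + x) = 2.
Multiply by 8: 2·(2E) − 4·(2E) + 8·(7 + x) = 16, i.e. 56 + 8x − 2·(28 + 3x) = 16.
Collecting terms: 2x = 16, so x = 8.
Then 2E = 28 + 3·8 = 52, so E = 26, V = 2E/4 = 13, F = 7 + 8 = 15.

8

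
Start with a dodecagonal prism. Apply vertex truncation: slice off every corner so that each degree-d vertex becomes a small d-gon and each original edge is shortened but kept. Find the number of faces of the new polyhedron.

The base solid has V = 24, E = 36, F = 14.
Truncation replaces each original edge-end by a new vertex, so V′ = 2E = 72.
Each original edge survives, and each old vertex of degree d contributes d new edges; summing degrees gives Σd = 2E, so E′ = E + 2E = 3E = 108.
Each original face survives and each original vertex becomes one new face: F′ = F + V = 38.

38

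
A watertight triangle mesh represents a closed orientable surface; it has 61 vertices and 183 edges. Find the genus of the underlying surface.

Every face is a triangle and each edge borders two faces, so 3F = 2·183, giving F = 122.
χ = V − E + F = 61 − 183 + 122 = 0.
For a closed orientable surface χ = 2 − 2g, so g = (2 − (0))/2 = 1.

1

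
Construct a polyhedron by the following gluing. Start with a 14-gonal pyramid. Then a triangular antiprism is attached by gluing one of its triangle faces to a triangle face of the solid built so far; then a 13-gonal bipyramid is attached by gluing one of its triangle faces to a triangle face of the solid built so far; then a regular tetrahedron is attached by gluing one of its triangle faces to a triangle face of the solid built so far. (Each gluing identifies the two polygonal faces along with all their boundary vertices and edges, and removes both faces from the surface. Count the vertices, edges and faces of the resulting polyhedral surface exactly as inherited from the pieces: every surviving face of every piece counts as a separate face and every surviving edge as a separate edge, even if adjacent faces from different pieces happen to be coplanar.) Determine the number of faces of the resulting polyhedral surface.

47

A 14-gonal pyramid: V=15, E=28, F=15.
Attach a triangular antiprism (V=6, E=12, F=8) along a 3-gon: merge 3 vertices and 3 edges, delete both glued faces → V=18, E=37, F=21.
Attach a 13-gonal bipyramid (V=15, E=39, F=26) along a 3-gon: merge 3 vertices and 3 edges, delete both glued faces → V=30, E=73, F=45.
Attach a regular tetrahedron (V=4, E=6, F=4) along a 3-gon: merge 3 vertices and 3 edges, delete both glued faces → V=31, E=76, F=47.
Check: V − E + F = 31 − 76 + 47 = 2.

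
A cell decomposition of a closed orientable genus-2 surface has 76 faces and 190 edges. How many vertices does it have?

For a closed orientable surface of genus 2, χ = 2 − 2·2 = -2.
V = -2 + E − F = -2 + 190 − 76 = 112.

112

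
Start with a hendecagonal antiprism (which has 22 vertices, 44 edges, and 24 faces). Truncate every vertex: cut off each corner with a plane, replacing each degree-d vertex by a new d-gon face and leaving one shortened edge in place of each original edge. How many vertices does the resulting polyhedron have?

Truncation replaces each original edge-end by a new vertex, so V′ = 2E = 88.
Each original edge survives, and each old vertex of degree d contributes d new edges; summing degrees gives Σd = 2E, so E′ = E + 2E = 3E = 132.
Each original face survives and each original vertex becomes one new face: F′ = F + V = 46.

88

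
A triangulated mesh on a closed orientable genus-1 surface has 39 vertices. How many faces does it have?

χ = 2 − 2·1 = 0, and every face is a triangle so 3F = 2E.
V − E + F = 0 with E = 3F/2 gives 39 − (3/2 − 1)·F = 0, so F = 78 and E = 117.

78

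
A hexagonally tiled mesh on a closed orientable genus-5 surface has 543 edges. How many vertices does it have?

χ = 2 − 2·5 = -8, and every face is a hexagon so 6F = 2E.
F = 2E/6 = 181. Then V = -8 + E − F = -8 + 543 − 181 = 354.

354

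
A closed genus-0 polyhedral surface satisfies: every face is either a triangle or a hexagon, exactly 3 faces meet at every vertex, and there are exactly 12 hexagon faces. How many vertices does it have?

28

Let x be the number of triangles; then F = 12 + x.
Edge–face incidences: 2E = 6·12 + 3·x = 72 + 3x.
Every vertex has degree 3, so 3V = 2E.
Euler: V − E + F = 2 ⇒ (2E)/3 − E + (12 + x) = 2.
Multiply by 6: 2·(2E) − 3·(2E) + 6·(12 + x) = 12, i.e. 72 + 6x − (72 + 3x) = 12.
Collecting terms: 3x = 12, so x = 4.
Then 2E = 72 + 3·4 = 84, so E = 42, V = 2E/3 = 28, F = 12 + 4 = 16.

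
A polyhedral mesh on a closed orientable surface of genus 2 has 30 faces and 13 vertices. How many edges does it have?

For a closed orientable surface of genus 2, χ = 2 − 2·2 = -2.
E = V + F − (-2) = 13 + 30 − (-2) = 45.

45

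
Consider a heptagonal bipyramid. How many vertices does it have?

A bipyramid over an n-gon has 2n triangular faces and n + 2 vertices: V = 7 + 2 = 9, E = 3·7 = 21, F = 2·7 = 14.

9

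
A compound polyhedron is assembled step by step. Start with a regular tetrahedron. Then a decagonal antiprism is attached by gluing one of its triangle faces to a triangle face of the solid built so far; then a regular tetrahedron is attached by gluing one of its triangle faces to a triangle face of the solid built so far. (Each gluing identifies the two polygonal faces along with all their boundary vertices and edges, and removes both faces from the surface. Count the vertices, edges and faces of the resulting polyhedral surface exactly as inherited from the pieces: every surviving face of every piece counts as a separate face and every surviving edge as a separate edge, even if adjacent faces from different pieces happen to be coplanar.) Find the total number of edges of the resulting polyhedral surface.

46

A regular tetrahedron: V=4, E=6, F=4.
Attach a decagonal antiprism (V=20, E=40, F=22) along a 3-gon: merge 3 vertices and 3 edges, delete both glued faces → V=21, E=43, F=24.
Attach a regular tetrahedron (V=4, E=6, F=4) along a 3-gon: merge 3 vertices and 3 edges, delete both glued faces → V=22, E=46, F=26.
Check: V − E + F = 22 − 46 + 26 = 2.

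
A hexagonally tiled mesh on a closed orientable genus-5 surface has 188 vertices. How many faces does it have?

χ = 2 − 2·5 = -8, and every face is a hexagon so 6F = 2E.
V − E + F = -8 with E = 6F/2 gives 188 − (6/2 − 1)·F = -8, so F = 98 and E = 294.

98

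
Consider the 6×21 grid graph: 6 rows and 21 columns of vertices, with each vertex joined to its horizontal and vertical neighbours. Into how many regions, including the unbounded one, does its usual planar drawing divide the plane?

The grid has V = 6·21 = 126 vertices and E = 6·20 + 21·5 = 225 edges.
F = 2 − V + E = 2 − 126 + 225 = 101.

101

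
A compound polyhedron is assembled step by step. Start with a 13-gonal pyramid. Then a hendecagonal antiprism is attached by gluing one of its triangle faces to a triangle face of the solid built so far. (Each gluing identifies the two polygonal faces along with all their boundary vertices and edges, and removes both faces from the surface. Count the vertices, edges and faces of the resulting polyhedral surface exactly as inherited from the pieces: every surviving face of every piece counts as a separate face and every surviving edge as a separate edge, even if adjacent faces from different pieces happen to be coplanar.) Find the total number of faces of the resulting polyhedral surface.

A 13-gonal pyramid: V=14, E=26, F=14.
Attach a hendecagonal antiprism (V=22, E=44, F=24) along a 3-gon: merge 3 vertices and 3 edges, delete both glued faces → V=33, E=67, F=36.
Check: V − E + F = 33 − 67 + 36 = 2.

36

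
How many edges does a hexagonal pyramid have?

A pyramid on an n-gon base has one n-gon and n triangles: V = 6 + 1 = 7, E = 2·6 = 12, F = 6 + 1 = 7.

12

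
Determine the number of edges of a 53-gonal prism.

159

A prism on an n-gon has two n-gon bases and n rectangular sides: V = 2·53 = 106, E = 3·53 = 159, F = 53 + 2 = 55.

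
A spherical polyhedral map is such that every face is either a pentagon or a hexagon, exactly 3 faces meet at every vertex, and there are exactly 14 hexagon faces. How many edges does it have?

Let x be the number of pentagons; then F = 14 + x.
Edge–face incidences: 2E = 6·14 + 5·x = 84 + 5x.
Every vertex has degree 3, so 3V = 2E.
Euler: V − E + F = 2 ⇒ (2E)/3 − E + (14 + x) = 2.
Multiply by 6: 2·(2E) − 3·(2E) + 6·(14 + x) = 12, i.e. 84 + 6x − (84 + 5x) = 12.
Collecting terms: x = 12.
Then 2E = 84 + 5·12 = 144, so E = 72, V = 2E/3 = 48, F = 14 + 12 = 26.

72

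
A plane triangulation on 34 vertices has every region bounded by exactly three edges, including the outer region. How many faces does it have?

64

In a plane triangulation 3F = 2E and V − E + F = 2, so F = 2V − 4 = 2·34 − 4 = 64.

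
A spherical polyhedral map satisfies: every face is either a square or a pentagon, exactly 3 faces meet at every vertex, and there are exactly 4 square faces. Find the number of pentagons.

4

Let x be the number of pentagons; then F = 4 + x.
Edge–face incidences: 2E = 4·4 + 5·x = 16 + 5x.
Every vertex has degree 3, so 3V = 2E.
Euler: V − E + F = 2 ⇒ (2E)/3 − E + (4 + x) = 2.
Multiply by 6: 2·(2E) − 3·(2E) + 6·(4 + x) = 12, i.e. 24 + 6x − (16 + 5x) = 12.
Collecting terms: x + 8 = 12, so x = 4.
Then 2E = 16 + 5·4 = 36, so E = 18, V = 2E/3 = 12, F = 4 + 4 = 8.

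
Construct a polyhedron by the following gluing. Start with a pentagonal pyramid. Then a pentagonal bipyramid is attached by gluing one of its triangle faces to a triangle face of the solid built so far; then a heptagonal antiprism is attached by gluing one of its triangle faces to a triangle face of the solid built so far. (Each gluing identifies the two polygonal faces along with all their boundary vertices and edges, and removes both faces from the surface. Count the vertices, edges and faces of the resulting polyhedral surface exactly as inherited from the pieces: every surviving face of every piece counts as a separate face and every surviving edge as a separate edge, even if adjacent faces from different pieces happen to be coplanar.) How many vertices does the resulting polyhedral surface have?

A pentagonal pyramid: V=6, E=10, F=6.
Attach a pentagonal bipyramid (V=7, E=15, F=10) along a 3-gon: merge 3 vertices and 3 edges, delete both glued faces → V=10, E=22, F=14.
Attach a heptagonal antiprism (V=14, E=28, F=16) along a 3-gon: merge 3 vertices and 3 edges, delete both glued faces → V=21, E=47, F=28.
Check: V − E + F = 21 − 47 + 28 = 2.

21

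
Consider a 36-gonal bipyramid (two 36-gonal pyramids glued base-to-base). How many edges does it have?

108

A bipyramid over an n-gon has 2n triangular faces and n + 2 vertices: V = 36 + 2 = 38, E = 3·36 = 108, F = 2·36 = 72.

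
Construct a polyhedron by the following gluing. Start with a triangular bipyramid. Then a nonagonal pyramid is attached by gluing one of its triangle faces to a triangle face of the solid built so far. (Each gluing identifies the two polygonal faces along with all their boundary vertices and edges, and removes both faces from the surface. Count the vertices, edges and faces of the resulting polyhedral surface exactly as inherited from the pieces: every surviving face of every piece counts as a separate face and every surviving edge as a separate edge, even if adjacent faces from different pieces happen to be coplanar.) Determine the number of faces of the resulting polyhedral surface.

A triangular bipyramid: V=5, E=9, F=6.
Attach a nonagonal pyramid (V=10, E=18, F=10) along a 3-gon: merge 3 vertices and 3 edges, delete both glued faces → V=12, E=24, F=14.
Check: V − E + F = 12 − 24 + 14 = 2.

14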